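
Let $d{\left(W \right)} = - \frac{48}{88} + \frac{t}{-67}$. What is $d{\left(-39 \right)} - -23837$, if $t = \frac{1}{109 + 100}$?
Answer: $\frac{333781872}{14003} \approx 23836.0$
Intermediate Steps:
$t = \frac{1}{209} \approx 0.0047847$
$d{\left(W \right)} = - \frac{7639}{14003}$ ($d{\left(W \right)} = - \frac{48}{88} + \frac{1}{209 \left(-67\right)} = \left(-48\right) \frac{1}{88} + \frac{1}{209} \left(- \frac{1}{67}\right) = - \frac{6}{11} - \frac{1}{14003} = - \frac{7639}{14003}$)
$d{\left(-39 \right)} - -23837 = - \frac{7639}{14003} - -23837 = - \frac{7639}{14003} + 23837 = \frac{333781872}{14003}$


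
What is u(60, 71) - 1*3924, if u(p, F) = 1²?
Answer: -3923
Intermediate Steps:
u(p, F) = 1
u(60, 71) - 1*3924 = 1 - 1*3924 = 1 - 3924 = -3923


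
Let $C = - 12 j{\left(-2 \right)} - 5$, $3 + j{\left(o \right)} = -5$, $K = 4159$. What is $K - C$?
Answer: $4068$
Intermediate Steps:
$j{\left(o \right)} = -8$ ($j{\left(o \right)} = -3 - 5 = -8$)
$C = 91$ ($C = \left(-12\right) \left(-8\right) - 5 = 96 - 5 = 91$)
$K - C = 4159 - 91 = 4068$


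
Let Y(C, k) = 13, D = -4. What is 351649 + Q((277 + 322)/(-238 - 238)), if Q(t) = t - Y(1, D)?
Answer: 167378137/476 ≈ 3.5163e+5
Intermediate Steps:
Q(t) = -13 + t (Q(t) = t - 1*13 = t - 13 = -13 + t)
351649 + Q((277 + 322)/(-238 - 238)) = 351649 + (-13 + (277 + 322)/(-238 - 238)) = 351649 + (-13 + 599/(-476)) = 351649 + (-13 + 599*(-1/476)) = 351649 + (-13 - 599/476) = 351649 - 6787/476 = 167378137/476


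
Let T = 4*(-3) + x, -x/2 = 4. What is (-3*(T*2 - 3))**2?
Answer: 16641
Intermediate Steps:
x = -8 (x = -2*4 = -8)
T = -20 (T = 4*(-3) - 8 = -12 - 8 = -20)
(-3*(T*2 - 3))**2 = (-3*(-20*2 - 3))**2 = (-3*(-40 - 3))**2 = (-3*(-43))**2 = 129**2 = 16641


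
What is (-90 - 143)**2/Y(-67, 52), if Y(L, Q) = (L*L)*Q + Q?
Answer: 54289/233480 ≈ 0.23252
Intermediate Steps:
Y(L, Q) = Q + Q*L**2 (Y(L, Q) = L**2*Q + Q = Q*L**2 + Q = Q + Q*L**2)
(-90 - 143)**2/Y(-67, 52) = (-90 - 143)**2/((52*(1 + (-67)**2))) = (-233)**2/((52*(1 + 4489))) = 54289/((52*4490)) = 54289/233480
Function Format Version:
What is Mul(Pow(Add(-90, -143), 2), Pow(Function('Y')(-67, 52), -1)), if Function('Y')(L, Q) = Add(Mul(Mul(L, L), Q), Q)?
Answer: Rational(54289, 233480) ≈ 0.23252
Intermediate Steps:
Function('Y')(L, Q) = Add(Q, Mul(Q, Pow(L, 2))) (Function('Y')(L, Q) = Add(Mul(Pow(L, 2), Q), Q) = Add(Mul(Q, Pow(L, 2)), Q) = Add(Q, Mul(Q, Pow(L, 2))))
Mul(Pow(Add(-90, -143), 2), Pow(Function('Y')(-67, 52), -1)) = Mul(Pow(Add(-90, -143), 2), Pow(Mul(52, Add(1, Pow(-67, 2))), -1)) = Mul(Pow(-233, 2), Pow(Mul(52, Add(1, 4489)), -1)) = Mul(54289, Pow(Mul(52, 4490), -1)) = Mul(54289, Pow(233480, -1)) = Mul(54289, Rational(1, 233480)) = Rational(54289, 233480)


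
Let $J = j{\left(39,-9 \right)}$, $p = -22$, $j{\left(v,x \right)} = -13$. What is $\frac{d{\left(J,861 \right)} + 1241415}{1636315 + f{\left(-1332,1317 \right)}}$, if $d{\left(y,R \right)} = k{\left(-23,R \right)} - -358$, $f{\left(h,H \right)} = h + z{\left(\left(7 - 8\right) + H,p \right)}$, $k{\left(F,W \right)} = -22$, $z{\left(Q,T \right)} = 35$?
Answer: $\frac{59131}{77858} \approx 0.75947$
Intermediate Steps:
$J = -13$
$f{\left(h,H \right)} = 35 + h$ ($f{\left(h,H \right)} = h + 35 = 35 + h$)
$d{\left(y,R \right)} = 336$ ($d{\left(y,R \right)} = -22 - -358 = -22 + 358 = 336$)
$\frac{d{\left(J,861 \right)} + 1241415}{1636315 + f{\left(-1332,1317 \right)}} = \frac{336 + 1241415}{1636315 + \left(35 - 1332\right)} = \frac{1241751}{1636315 - 1297} = \frac{1241751}{1635018} = 1241751 \cdot \frac{1}{1635018} = \frac{59131}{77858}$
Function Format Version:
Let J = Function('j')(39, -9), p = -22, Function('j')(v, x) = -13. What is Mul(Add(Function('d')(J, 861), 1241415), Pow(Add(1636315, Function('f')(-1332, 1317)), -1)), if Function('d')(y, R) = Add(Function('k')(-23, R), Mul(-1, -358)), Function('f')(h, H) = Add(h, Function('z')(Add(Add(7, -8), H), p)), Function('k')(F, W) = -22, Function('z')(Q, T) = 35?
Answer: Rational(59131, 77858) ≈ 0.75947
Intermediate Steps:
J = -13
Function('f')(h, H) = Add(35, h) (Function('f')(h, H) = Add(h, 35) = Add(35, h))
Function('d')(y, R) = 336 (Function('d')(y, R) = Add(-22, Mul(-1, -358)) = Add(-22, 358) = 336)
Mul(Add(Function('d')(J, 861), 1241415), Pow(Add(1636315, Function('f')(-1332, 1317)), -1)) = Mul(Add(336, 1241415), Pow(Add(1636315, Add(35, -1332)), -1)) = Mul(1241751, Pow(Add(1636315, -1297), -1)) = Mul(1241751, Pow(1635018, -1)) = Mul(1241751, Rational(1, 1635018)) = Rational(59131, 77858)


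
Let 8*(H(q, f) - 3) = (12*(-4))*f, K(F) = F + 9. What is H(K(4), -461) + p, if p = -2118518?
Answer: -2115749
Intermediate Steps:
K(F) = 9 + F
H(q, f) = 3 - 6*f (H(q, f) = 3 + ((12*(-4))*f)/8 = 3 + (-48*f)/8 = 3 - 6*f)
H(K(4), -461) + p = (3 - 6*(-461)) - 2118518 = (3 + 2766) - 2118518 = 2769 - 2118518 = -2115749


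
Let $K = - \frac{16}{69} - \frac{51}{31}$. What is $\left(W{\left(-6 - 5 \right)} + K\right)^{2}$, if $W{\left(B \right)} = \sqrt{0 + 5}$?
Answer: $\frac{38996830}{4575321} - \frac{8030 \sqrt{5}}{2139} \approx 0.1289$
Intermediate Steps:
$W{\left(B \right)} = \sqrt{5}$
$K = - \frac{4015}{2139}$ ($K = \left(-16\right) \frac{1}{69} - \frac{51}{31} = - \frac{16}{69} - \frac{51}{31} = - \frac{4015}{2139} \approx -1.877$)
$\left(W{\left(-6 - 5 \right)} + K\right)^{2} = \left(\sqrt{5} - \frac{4015}{2139}\right)^{2} = \left(- \frac{4015}{2139} + \sqrt{5}\right)^{2}$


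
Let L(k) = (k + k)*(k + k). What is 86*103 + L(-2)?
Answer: 8874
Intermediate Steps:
L(k) = 4*k**2 (L(k) = (2*k)*(2*k) = 4*k**2)
86*103 + L(-2) = 86*103 + 4*(-2)**2 = 8858 + 4*4 = 8858 + 16 = 8874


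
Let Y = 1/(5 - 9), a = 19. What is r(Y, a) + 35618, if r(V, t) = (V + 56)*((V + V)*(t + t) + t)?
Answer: 35618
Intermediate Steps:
Y = -1/4 (Y = 1/(-4) = -1/4 ≈ -0.25000)
r(V, t) = (56 + V)*(t + 4*V*t) (r(V, t) = (56 + V)*((2*V)*(2*t) + t) = (56 + V)*(4*V*t + t) = (56 + V)*(t + 4*V*t))
r(Y, a) + 35618 = 19*(56 + 4*(-1/4)**2 + 225*(-1/4)) + 35618 = 19*(56 + 4*(1/16) - 225/4) + 35618 = 19*(56 + 1/4 - 225/4) + 35618 = 19*0 + 35618 = 0 + 35618 = 35618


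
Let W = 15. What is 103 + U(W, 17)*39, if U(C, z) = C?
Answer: 688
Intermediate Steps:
103 + U(W, 17)*39 = 103 + 15*39 = 103 + 585 = 688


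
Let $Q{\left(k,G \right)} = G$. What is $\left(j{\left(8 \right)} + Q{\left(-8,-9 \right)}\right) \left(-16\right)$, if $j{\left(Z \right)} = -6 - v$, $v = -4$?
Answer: $176$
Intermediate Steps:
$j{\left(Z \right)} = -2$ ($j{\left(Z \right)} = -6 - -4 = -6 + 4 = -2$)
$\left(j{\left(8 \right)} + Q{\left(-8,-9 \right)}\right) \left(-16\right) = \left(-2 - 9\right) \left(-16\right) = \left(-11\right) \left(-16\right) = 176$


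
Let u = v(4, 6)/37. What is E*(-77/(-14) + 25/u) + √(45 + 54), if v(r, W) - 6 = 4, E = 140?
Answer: 13720 + 3*√11 ≈ 13730.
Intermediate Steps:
v(r, W) = 10 (v(r, W) = 6 + 4 = 10)
u = 10/37 ≈ 0.27027
E*(-77/(-14) + 25/u) + √(45 + 54) = 140*(-77/(-14) + 25/(10/37)) + √(45 + 54) = 140*(-77*(-1/14) + 25*(37/10)) + √99 = 140*(11/2 + 185/2) + 3*√11 = 140*98 + 3*√11 = 13720 + 3*√11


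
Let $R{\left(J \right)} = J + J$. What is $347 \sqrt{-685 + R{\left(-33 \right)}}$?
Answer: $347 i \sqrt{751} \approx 9509.3 i$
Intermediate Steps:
$R{\left(J \right)} = 2 J$
$347 \sqrt{-685 + R{\left(-33 \right)}} = 347 \sqrt{-685 + 2 \left(-33\right)} = 347 \sqrt{-685 - 66} = 347 \sqrt{-751} = 347 i \sqrt{751}$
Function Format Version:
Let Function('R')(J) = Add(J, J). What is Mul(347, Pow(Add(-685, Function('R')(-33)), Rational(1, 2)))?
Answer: Mul(347, I, Pow(751, Rational(1, 2))) ≈ Mul(9509.3, I)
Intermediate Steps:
Function('R')(J) = Mul(2, J)
Mul(347, Pow(Add(-685, Function('R')(-33)), Rational(1, 2))) = Mul(347, Pow(Add(-685, Mul(2, -33)), Rational(1, 2))) = Mul(347, Pow(Add(-685, -66), Rational(1, 2))) = Mul(347, Pow(-751, Rational(1, 2))) = Mul(347, Mul(I, Pow(751, Rational(1, 2)))) = Mul(347, I, Pow(751, Rational(1, 2)))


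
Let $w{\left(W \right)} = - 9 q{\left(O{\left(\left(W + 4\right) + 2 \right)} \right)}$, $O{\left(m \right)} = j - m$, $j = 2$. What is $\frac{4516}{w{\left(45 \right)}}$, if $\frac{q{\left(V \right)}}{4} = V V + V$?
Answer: $- \frac{1129}{21168} \approx -0.053335$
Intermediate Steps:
$O{\left(m \right)} = 2 - m$
$q{\left(V \right)} = 4 V + 4 V^{2}$ ($q{\left(V \right)} = 4 \left(V V + V\right) = 4 \left(V^{2} + V\right) = 4 \left(V + V^{2}\right) = 4 V + 4 V^{2}$)
$w{\left(W \right)} = - 36 \left(-4 - W\right) \left(-3 - W\right)$ ($w{\left(W \right)} = - 9 \cdot 4 \left(2 - \left(\left(W + 4\right) + 2\right)\right) \left(1 - \left(4 + W\right)\right) = - 9 \cdot 4 \left(2 - \left(\left(4 + W\right) + 2\right)\right) \left(1 - \left(4 + W\right)\right) = - 9 \cdot 4 \left(2 - \left(6 + W\right)\right) \left(1 - \left(4 + W\right)\right) = - 9 \cdot 4 \left(2 - \left(6 + W\right)\right) \left(1 + \left(2 - \left(6 + W\right)\right)\right) = - 9 \cdot 4 \left(-4 - W\right) \left(1 - \left(4 + W\right)\right) = - 9 \cdot 4 \left(-4 - W\right) \left(-3 - W\right) = - 36 \left(-4 - W\right) \left(-3 - W\right)$)
$\frac{4516}{w{\left(45 \right)}} = \frac{4516}{\left(-36\right) \left(3 + 45\right) \left(4 + 45\right)} = \frac{4516}{\left(-36\right) 48 \cdot 49} = \frac{4516}{-84672} = 4516 \left(- \frac{1}{84672}\right) = - \frac{1129}{21168}$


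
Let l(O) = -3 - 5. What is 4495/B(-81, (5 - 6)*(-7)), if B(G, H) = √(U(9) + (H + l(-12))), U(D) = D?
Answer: 4495*√2/4 ≈ 1589.2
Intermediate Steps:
l(O) = -8
B(G, H) = √(1 + H) (B(G, H) = √(9 + (H - 8)) = √(9 + (-8 + H)) = √(1 + H))
4495/B(-81, (5 - 6)*(-7)) = 4495/(√(1 + (5 - 6)*(-7))) = 4495/(√(1 - 1*(-7))) = 4495/(√(1 + 7)) = 4495/(√8) = 4495/((2*√2)) = 4495*(√2/4) = 4495*√2/4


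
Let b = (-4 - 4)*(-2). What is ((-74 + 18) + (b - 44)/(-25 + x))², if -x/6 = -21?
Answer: 32307856/10201 ≈ 3167.1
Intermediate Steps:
x = 126 (x = -6*(-21) = 126)
b = 16 (b = -8*(-2) = 16)
((-74 + 18) + (b - 44)/(-25 + x))² = ((-74 + 18) + (16 - 44)/(-25 + 126))² = (-56 - 28/101)² = (-5684/101)² = 32307856/10201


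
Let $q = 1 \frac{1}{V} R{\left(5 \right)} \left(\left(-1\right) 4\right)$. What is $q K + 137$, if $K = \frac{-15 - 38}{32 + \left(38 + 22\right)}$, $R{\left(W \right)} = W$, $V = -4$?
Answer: $\frac{12339}{92} \approx 134.12$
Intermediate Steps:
$q = 5$ ($q = 1 \frac{1}{-4} \cdot 5 \left(\left(-1\right) 4\right) = 1 \left(- \frac{1}{4}\right) 5 \left(-4\right) = \left(- \frac{1}{4}\right) 5 \left(-4\right) = \left(- \frac{5}{4}\right) \left(-4\right) = 5$)
$K = - \frac{53}{92}$ ($K = - \frac{53}{32 + 60} = - \frac{53}{92} \approx -0.57609$)
$q K + 137 = 5 \left(- \frac{53}{92}\right) + 137 = - \frac{265}{92} + 137 = \frac{12339}{92}$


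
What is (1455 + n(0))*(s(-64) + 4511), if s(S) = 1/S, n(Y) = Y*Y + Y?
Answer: 420062865/64 ≈ 6.5635e+6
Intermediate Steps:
n(Y) = Y + Y**2 (n(Y) = Y**2 + Y = Y + Y**2)
(1455 + n(0))*(s(-64) + 4511) = (1455 + 0*(1 + 0))*(1/(-64) + 4511) = (1455 + 0*1)*(-1/64 + 4511) = (1455 + 0)*(288703/64) = 1455*(288703/64) = 420062865/64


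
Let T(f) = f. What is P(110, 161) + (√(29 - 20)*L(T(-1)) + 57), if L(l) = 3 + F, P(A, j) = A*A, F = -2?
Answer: 12160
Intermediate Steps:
P(A, j) = A²
L(l) = 1 (L(l) = 3 - 2 = 1)
P(110, 161) + (√(29 - 20)*L(T(-1)) + 57) = 110² + (√(29 - 20)*1 + 57) = 12100 + (√9*1 + 57) = 12100 + (3*1 + 57) = 12100 + (3 + 57) = 12100 + 60 = 12160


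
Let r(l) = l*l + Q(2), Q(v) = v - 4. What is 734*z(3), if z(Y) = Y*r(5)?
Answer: 50646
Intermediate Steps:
Q(v) = -4 + v
r(l) = -2 + l² (r(l) = l*l + (-4 + 2) = l² - 2 = -2 + l²)
z(Y) = 23*Y (z(Y) = Y*(-2 + 5²) = Y*(-2 + 25) = Y*23 = 23*Y)
734*z(3) = 734*(23*3) = 734*69 = 50646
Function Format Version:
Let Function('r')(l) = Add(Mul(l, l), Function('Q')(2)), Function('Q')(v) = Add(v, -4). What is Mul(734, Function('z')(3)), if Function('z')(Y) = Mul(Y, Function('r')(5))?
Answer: 50646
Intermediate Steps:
Function('Q')(v) = Add(-4, v)
Function('r')(l) = Add(-2, Pow(l, 2)) (Function('r')(l) = Add(Mul(l, l), Add(-4, 2)) = Add(Pow(l, 2), -2) = Add(-2, Pow(l, 2)))
Function('z')(Y) = Mul(23, Y) (Function('z')(Y) = Mul(Y, Add(-2, Pow(5, 2))) = Mul(Y, Add(-2, 25)) = Mul(Y, 23) = Mul(23, Y))
Mul(734, Function('z')(3)) = Mul(734, Mul(23, 3)) = Mul(734, 69) = 50646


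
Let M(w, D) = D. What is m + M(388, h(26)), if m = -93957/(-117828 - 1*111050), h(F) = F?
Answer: 6044785/228878 ≈ 26.411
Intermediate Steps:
m = 93957/228878 (m = -93957/(-117828 - 111050) = -93957/(-228878) = -93957*(-1/228878) = 93957/228878 ≈ 0.41051)
m + M(388, h(26)) = 93957/228878 + 26 = 6044785/228878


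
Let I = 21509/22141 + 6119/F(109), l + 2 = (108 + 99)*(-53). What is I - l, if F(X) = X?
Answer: 26619723297/2413369 ≈ 11030.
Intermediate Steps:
l = -10973 (l = -2 + (108 + 99)*(-53) = -2 + 207*(-53) = -2 - 10971 = -10973)
I = 137825260/2413369 (I = 21509/22141 + 6119/109 = 137825260/2413369 ≈ 57.109)
I - l = 137825260/2413369 - 1*(-10973) = 137825260/2413369 + 10973 = 26619723297/2413369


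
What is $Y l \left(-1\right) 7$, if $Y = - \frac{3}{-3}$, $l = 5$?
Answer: $-35$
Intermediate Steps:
$Y = 1$ ($Y = \left(-3\right) \left(- \frac{1}{3}\right) = 1$)
$Y l \left(-1\right) 7 = 1 \cdot 5 \left(-1\right) 7 = 1 \left(-5\right) 7 = \left(-5\right) 7 = -35$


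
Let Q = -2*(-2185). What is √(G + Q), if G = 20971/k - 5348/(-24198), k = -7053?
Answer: √3533556444295966089/28444749 ≈ 66.085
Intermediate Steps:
Q = 4370
G = -78289469/28444749 (G = 20971/(-7053) - 5348/(-24198) = 20971*(-1/7053) - 5348*(-1/24198) = -20971/7053 + 2674/12099 = -78289469/28444749 ≈ -2.7523)
√(G + Q) = √(-78289469/28444749 + 4370) = √(124225263661/28444749) = √3533556444295966089/28444749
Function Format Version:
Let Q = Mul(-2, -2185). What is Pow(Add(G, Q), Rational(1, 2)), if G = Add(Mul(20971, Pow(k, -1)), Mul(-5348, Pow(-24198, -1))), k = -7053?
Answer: Mul(Rational(1, 28444749), Pow(3533556444295966089, Rational(1, 2))) ≈ 66.085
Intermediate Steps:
Q = 4370
G = Rational(-78289469, 28444749) (G = Add(Mul(20971, Pow(-7053, -1)), Mul(-5348, Pow(-24198, -1))) = Add(Mul(20971, Rational(-1, 7053)), Mul(-5348, Rational(-1, 24198))) = Add(Rational(-20971, 7053), Rational(2674, 12099)) = Rational(-78289469, 28444749) ≈ -2.7523)
Pow(Add(G, Q), Rational(1, 2)) = Pow(Add(Rational(-78289469, 28444749), 4370), Rational(1, 2)) = Pow(Rational(124225263661, 28444749), Rational(1, 2)) = Mul(Rational(1, 28444749), Pow(3533556444295966089, Rational(1, 2)))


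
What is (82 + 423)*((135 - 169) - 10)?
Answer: -22220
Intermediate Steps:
(82 + 423)*((135 - 169) - 10) = 505*(-34 - 10) = 505*(-44) = -22220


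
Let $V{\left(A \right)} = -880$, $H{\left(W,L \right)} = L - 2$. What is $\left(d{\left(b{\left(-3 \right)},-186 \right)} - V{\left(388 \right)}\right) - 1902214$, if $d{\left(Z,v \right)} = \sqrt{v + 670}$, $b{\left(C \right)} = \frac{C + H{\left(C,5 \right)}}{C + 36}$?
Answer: $-1901312$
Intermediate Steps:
$H{\left(W,L \right)} = -2 + L$
$b{\left(C \right)} = \frac{3 + C}{36 + C}$ ($b{\left(C \right)} = \frac{C + \left(-2 + 5\right)}{C + 36} = \frac{C + 3}{36 + C} = \frac{3 + C}{36 + C}$)
$d{\left(Z,v \right)} = \sqrt{670 + v}$
$\left(d{\left(b{\left(-3 \right)},-186 \right)} - V{\left(388 \right)}\right) - 1902214 = \left(\sqrt{670 - 186} - -880\right) - 1902214 = \left(\sqrt{484} + 880\right) - 1902214 = \left(22 + 880\right) - 1902214 = 902 - 1902214 = -1901312$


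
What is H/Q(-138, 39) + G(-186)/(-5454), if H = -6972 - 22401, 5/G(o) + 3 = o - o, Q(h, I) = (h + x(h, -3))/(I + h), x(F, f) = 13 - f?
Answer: -11894875241/499041 ≈ -23835.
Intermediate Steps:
Q(h, I) = (16 + h)/(I + h) (Q(h, I) = (h + (13 - 1*(-3)))/(I + h) = (h + (13 + 3))/(I + h) = (h + 16)/(I + h) = (16 + h)/(I + h))
G(o) = -5/3 (G(o) = 5/(-3 + (o - o)) = 5/(-3 + 0) = 5/(-3) = 5*(-⅓) = -5/3)
H = -29373
H/Q(-138, 39) + G(-186)/(-5454) = -29373*(39 - 138)/(16 - 138) - 5/3/(-5454) = -29373/(-122/(-99)) - 5/3*(-1/5454) = -29373/((-1/99*(-122))) + 5/16362 = -29373/122/99 + 5/16362 = -29373*99/122 + 5/16362 = -2907927/122 + 5/16362 = -11894875241/499041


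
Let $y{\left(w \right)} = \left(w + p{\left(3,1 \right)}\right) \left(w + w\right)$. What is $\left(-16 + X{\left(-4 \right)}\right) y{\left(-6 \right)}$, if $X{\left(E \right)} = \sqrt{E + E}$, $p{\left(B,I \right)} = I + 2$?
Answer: $-576 + 72 i \sqrt{2} \approx -576.0 + 101.82 i$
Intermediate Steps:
$p{\left(B,I \right)} = 2 + I$
$X{\left(E \right)} = \sqrt{2} \sqrt{E}$ ($X{\left(E \right)} = \sqrt{2 E} = \sqrt{2} \sqrt{E}$)
$y{\left(w \right)} = 2 w \left(3 + w\right)$ ($y{\left(w \right)} = \left(w + \left(2 + 1\right)\right) \left(w + w\right) = \left(w + 3\right) 2 w = \left(3 + w\right) 2 w = 2 w \left(3 + w\right)$)
$\left(-16 + X{\left(-4 \right)}\right) y{\left(-6 \right)} = \left(-16 + \sqrt{2} \sqrt{-4}\right) 2 \left(-6\right) \left(3 - 6\right) = \left(-16 + \sqrt{2} \cdot 2 i\right) 2 \left(-6\right) \left(-3\right) = \left(-16 + 2 i \sqrt{2}\right) 36 = -576 + 72 i \sqrt{2}$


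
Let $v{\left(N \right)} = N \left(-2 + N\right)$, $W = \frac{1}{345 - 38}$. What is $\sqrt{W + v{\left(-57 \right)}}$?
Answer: $\frac{\sqrt{316959694}}{307} \approx 57.991$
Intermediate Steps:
$W = \frac{1}{307} \approx 0.0032573$
$\sqrt{W + v{\left(-57 \right)}} = \sqrt{\frac{1}{307} - 57 \left(-2 - 57\right)} = \sqrt{\frac{1}{307} - -3363} = \sqrt{\frac{1}{307} + 3363} = \sqrt{\frac{1032442}{307}} = \frac{\sqrt{316959694}}{307}$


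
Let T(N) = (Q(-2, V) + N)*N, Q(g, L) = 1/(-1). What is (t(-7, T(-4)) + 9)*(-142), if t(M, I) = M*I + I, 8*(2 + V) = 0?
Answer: 15762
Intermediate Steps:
V = -2 (V = -2 + (⅛)*0 = -2 + 0 = -2)
Q(g, L) = -1
T(N) = N*(-1 + N) (T(N) = (-1 + N)*N = N*(-1 + N))
t(M, I) = I + I*M (t(M, I) = I*M + I = I + I*M)
(t(-7, T(-4)) + 9)*(-142) = ((-4*(-1 - 4))*(1 - 7) + 9)*(-142) = (-4*(-5)*(-6) + 9)*(-142) = (20*(-6) + 9)*(-142) = (-120 + 9)*(-142) = -111*(-142) = 15762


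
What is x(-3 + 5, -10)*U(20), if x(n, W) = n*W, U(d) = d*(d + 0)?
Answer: -8000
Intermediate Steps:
U(d) = d² (U(d) = d*d = d²)
x(n, W) = W*n
x(-3 + 5, -10)*U(20) = -10*(-3 + 5)*20² = -10*2*400 = -20*400 = -8000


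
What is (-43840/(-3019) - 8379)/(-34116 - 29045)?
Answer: 25252361/190683059 ≈ 0.13243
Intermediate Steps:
(-43840/(-3019) - 8379)/(-34116 - 29045) = (-43840*(-1/3019) - 8379)/(-63161) = (43840/3019 - 8379)*(-1/63161) = -25252361/3019*(-1/63161) = 25252361/190683059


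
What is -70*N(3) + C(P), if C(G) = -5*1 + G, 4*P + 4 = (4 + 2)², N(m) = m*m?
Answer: -627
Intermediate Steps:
N(m) = m²
P = 8 (P = -1 + (4 + 2)²/4 = -1 + (¼)*6² = -1 + (¼)*36 = -1 + 9 = 8)
C(G) = -5 + G
-70*N(3) + C(P) = -70*3² + (-5 + 8) = -70*9 + 3 = -630 + 3 = -627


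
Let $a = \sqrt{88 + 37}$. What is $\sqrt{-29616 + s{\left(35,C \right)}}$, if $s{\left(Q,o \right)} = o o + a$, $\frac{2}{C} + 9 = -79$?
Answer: $\frac{\sqrt{-57336575 + 9680 \sqrt{5}}}{44} \approx 172.06 i$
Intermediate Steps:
$C = - \frac{1}{44}$ ($C = \frac{2}{-9 - 79} = \frac{2}{-88} = 2 \left(- \frac{1}{88}\right) = - \frac{1}{44} \approx -0.022727$)
$a = 5 \sqrt{5}$ ($a = \sqrt{125} = 5 \sqrt{5} \approx 11.18$)
$s{\left(Q,o \right)} = o^{2} + 5 \sqrt{5}$ ($s{\left(Q,o \right)} = o o + 5 \sqrt{5} = o^{2} + 5 \sqrt{5}$)
$\sqrt{-29616 + s{\left(35,C \right)}} = \sqrt{-29616 + \left(\left(- \frac{1}{44}\right)^{2} + 5 \sqrt{5}\right)} = \sqrt{-29616 + \left(\frac{1}{1936} + 5 \sqrt{5}\right)} = \sqrt{- \frac{57336575}{1936} + 5 \sqrt{5}}$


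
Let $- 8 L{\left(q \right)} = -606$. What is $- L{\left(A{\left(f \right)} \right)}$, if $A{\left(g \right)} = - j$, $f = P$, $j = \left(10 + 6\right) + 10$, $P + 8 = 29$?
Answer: $- \frac{303}{4} \approx -75.75$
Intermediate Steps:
$P = 21$ ($P = -8 + 29 = 21$)
$j = 26$ ($j = 16 + 10 = 26$)
$f = 21$
$A{\left(g \right)} = -26$ ($A{\left(g \right)} = \left(-1\right) 26 = -26$)
$L{\left(q \right)} = \frac{303}{4}$ ($L{\left(q \right)} = \left(- \frac{1}{8}\right) \left(-606\right) = \frac{303}{4}$)
$- L{\left(A{\left(f \right)} \right)} = \left(-1\right) \frac{303}{4} = - \frac{303}{4}$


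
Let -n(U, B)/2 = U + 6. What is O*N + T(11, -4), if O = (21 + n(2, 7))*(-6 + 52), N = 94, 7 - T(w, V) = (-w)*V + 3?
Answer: 21580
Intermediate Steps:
n(U, B) = -12 - 2*U (n(U, B) = -2*(U + 6) = -2*(6 + U) = -12 - 2*U)
T(w, V) = 4 + V*w (T(w, V) = 7 - ((-w)*V + 3) = 7 - (-V*w + 3) = 7 - (3 - V*w) = 7 + (-3 + V*w) = 4 + V*w)
O = 230 (O = (21 + (-12 - 2*2))*(-6 + 52) = (21 + (-12 - 4))*46 = (21 - 16)*46 = 5*46 = 230)
O*N + T(11, -4) = 230*94 + (4 - 4*11) = 21620 + (4 - 44) = 21620 - 40 = 21580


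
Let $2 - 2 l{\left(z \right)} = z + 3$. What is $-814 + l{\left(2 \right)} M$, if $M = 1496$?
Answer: $-3058$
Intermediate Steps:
$l{\left(z \right)} = - \frac{1}{2} - \frac{z}{2}$ ($l{\left(z \right)} = 1 - \frac{z + 3}{2} = 1 - \frac{3 + z}{2} = 1 - \left(\frac{3}{2} + \frac{z}{2}\right) = - \frac{1}{2} - \frac{z}{2}$)
$-814 + l{\left(2 \right)} M = -814 + \left(- \frac{1}{2} - 1\right) 1496 = -814 - 2244 = -3058$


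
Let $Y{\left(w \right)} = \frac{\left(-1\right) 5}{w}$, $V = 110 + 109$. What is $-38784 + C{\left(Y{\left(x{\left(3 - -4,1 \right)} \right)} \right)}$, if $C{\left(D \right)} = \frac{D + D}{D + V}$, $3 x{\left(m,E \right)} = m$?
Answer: $- \frac{9812357}{253} \approx -38784.0$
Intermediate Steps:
$x{\left(m,E \right)} = \frac{m}{3}$
$V = 219$
$Y{\left(w \right)} = - \frac{5}{w}$
$C{\left(D \right)} = \frac{2 D}{219 + D}$ ($C{\left(D \right)} = \frac{D + D}{D + 219} = \frac{2 D}{219 + D}$)
$-38784 + C{\left(Y{\left(x{\left(3 - -4,1 \right)} \right)} \right)} = -38784 + \frac{2 \left(- \frac{5}{\frac{1}{3} \left(3 - -4\right)}\right)}{219 - \frac{5}{\frac{1}{3} \left(3 - -4\right)}} = -38784 + \frac{2 \left(- \frac{5}{\frac{1}{3} \left(3 + 4\right)}\right)}{219 - \frac{5}{\frac{1}{3} \left(3 + 4\right)}} = -38784 + \frac{2 \left(- \frac{5}{\frac{1}{3} \cdot 7}\right)}{219 - \frac{5}{\frac{1}{3} \cdot 7}} = -38784 + \frac{2 \left(- \frac{5}{\frac{7}{3}}\right)}{219 - \frac{5}{\frac{7}{3}}} = -38784 + \frac{2 \left(\left(-5\right) \frac{3}{7}\right)}{219 - \frac{15}{7}} = -38784 + 2 \left(- \frac{15}{7}\right) \frac{1}{219 - \frac{15}{7}} = -38784 + 2 \left(- \frac{15}{7}\right) \frac{1}{\frac{1518}{7}} = -38784 + 2 \left(- \frac{15}{7}\right) \frac{7}{1518} = -38784 - \frac{5}{253} = - \frac{9812357}{253}$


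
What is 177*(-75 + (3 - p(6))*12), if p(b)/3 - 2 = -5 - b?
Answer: 50445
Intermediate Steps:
p(b) = -9 - 3*b (p(b) = 6 + 3*(-5 - b) = 6 + (-15 - 3*b) = -9 - 3*b)
177*(-75 + (3 - p(6))*12) = 177*(-75 + (3 - (-9 - 3*6))*12) = 177*(-75 + (3 - (-9 - 18))*12) = 177*(-75 + (3 - 1*(-27))*12) = 177*(-75 + (3 + 27)*12) = 177*(-75 + 30*12) = 177*(-75 + 360) = 177*285 = 50445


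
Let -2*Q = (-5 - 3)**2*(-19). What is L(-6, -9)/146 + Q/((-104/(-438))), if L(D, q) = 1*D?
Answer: 2429985/949 ≈ 2560.6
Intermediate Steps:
L(D, q) = D
Q = 608 (Q = -(-5 - 3)**2*(-19)/2 = -(-8)**2*(-19)/2 = -32*(-19) = -1/2*(-1216) = 608)
L(-6, -9)/146 + Q/((-104/(-438))) = -6/146 + 608/((-104/(-438))) = -6*1/146 + 608/((-104*(-1/438))) = -3/73 + 608/(52/219) = -3/73 + 608*(219/52) = -3/73 + 33288/13 = 2429985/949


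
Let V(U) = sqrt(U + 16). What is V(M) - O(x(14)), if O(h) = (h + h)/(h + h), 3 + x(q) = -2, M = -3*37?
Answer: -1 + I*sqrt(95) ≈ -1.0 + 9.7468*I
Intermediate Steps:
M = -111
x(q) = -5 (x(q) = -3 - 2 = -5)
O(h) = 1 (O(h) = (2*h)/((2*h)) = (2*h)*(1/(2*h)) = 1)
V(U) = sqrt(16 + U)
V(M) - O(x(14)) = sqrt(16 - 111) - 1*1 = sqrt(-95) - 1 = I*sqrt(95) - 1 = -1 + I*sqrt(95)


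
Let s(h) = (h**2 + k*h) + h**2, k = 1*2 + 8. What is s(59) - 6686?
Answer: 866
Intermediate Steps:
k = 10 (k = 2 + 8 = 10)
s(h) = 2*h**2 + 10*h (s(h) = (h**2 + 10*h) + h**2 = 2*h**2 + 10*h)
s(59) - 6686 = 2*59*(5 + 59) - 6686 = 2*59*64 - 6686 = 7552 - 6686 = 866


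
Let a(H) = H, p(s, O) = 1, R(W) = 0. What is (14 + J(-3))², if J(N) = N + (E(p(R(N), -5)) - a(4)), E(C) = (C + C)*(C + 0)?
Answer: 81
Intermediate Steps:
E(C) = 2*C² (E(C) = (2*C)*C = 2*C²)
J(N) = -2 + N (J(N) = N + (2*1² - 1*4) = N + (2*1 - 4) = N + (2 - 4) = N - 2 = -2 + N)
(14 + J(-3))² = (14 + (-2 - 3))² = (14 - 5)² = 9² = 81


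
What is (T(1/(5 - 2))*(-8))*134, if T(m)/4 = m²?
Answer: -4288/9 ≈ -476.44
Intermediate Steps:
T(m) = 4*m²
(T(1/(5 - 2))*(-8))*134 = ((4*(1/(5 - 2))²)*(-8))*134 = ((4*(1/3)²)*(-8))*134 = ((4*(⅓)²)*(-8))*134 = ((4*(⅑))*(-8))*134 = ((4/9)*(-8))*134 = -32/9*134 = -4288/9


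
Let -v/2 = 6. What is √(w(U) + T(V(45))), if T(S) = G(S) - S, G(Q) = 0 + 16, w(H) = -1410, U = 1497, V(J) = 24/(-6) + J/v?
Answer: I*√5545/2 ≈ 37.232*I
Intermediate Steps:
v = -12 (v = -2*6 = -12)
V(J) = -4 - J/12 (V(J) = 24/(-6) + J/(-12) = 24*(-⅙) + J*(-1/12) = -4 - J/12)
G(Q) = 16
T(S) = 16 - S
√(w(U) + T(V(45))) = √(-1410 + (16 - (-4 - 1/12*45))) = √(-1410 + (16 - (-4 - 15/4))) = √(-1410 + (16 - 1*(-31/4))) = √(-1410 + (16 + 31/4)) = √(-1410 + 95/4) = √(-5545/4) = I*√5545/2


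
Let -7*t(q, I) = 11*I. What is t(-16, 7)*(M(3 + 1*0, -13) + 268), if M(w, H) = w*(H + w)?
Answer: -2618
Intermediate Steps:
t(q, I) = -11*I/7
t(-16, 7)*(M(3 + 1*0, -13) + 268) = (-11/7*7)*((3 + 1*0)*(-13 + (3 + 1*0)) + 268) = -11*((3 + 0)*(-13 + (3 + 0)) + 268) = -11*(3*(-13 + 3) + 268) = -11*(3*(-10) + 268) = -11*(-30 + 268) = -11*238 = -2618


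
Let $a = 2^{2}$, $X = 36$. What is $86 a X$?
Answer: $12384$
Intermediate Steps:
$a = 4$
$86 a X = 86 \cdot 4 \cdot 36 = 344 \cdot 36 = 12384$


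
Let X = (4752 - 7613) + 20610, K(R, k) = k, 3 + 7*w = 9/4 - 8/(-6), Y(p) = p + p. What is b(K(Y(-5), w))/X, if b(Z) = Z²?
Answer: 1/2555856 ≈ 3.9126e-7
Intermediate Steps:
Y(p) = 2*p
w = 1/12 (w = -3/7 + (9/4 - 8/(-6))/7 = -3/7 + (9*(¼) - 8*(-⅙))/7 = -3/7 + (9/4 + 4/3)/7 = -3/7 + (⅐)*(43/12) = -3/7 + 43/84 = 1/12 ≈ 0.083333)
X = 17749 (X = -2861 + 20610 = 17749)
b(K(Y(-5), w))/X = (1/12)²/17749 = (1/144)*(1/17749) = 1/2555856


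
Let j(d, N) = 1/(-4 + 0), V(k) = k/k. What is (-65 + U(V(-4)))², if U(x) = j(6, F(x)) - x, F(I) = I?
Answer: 70225/16 ≈ 4389.1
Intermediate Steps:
V(k) = 1
j(d, N) = -¼ (j(d, N) = 1/(-4) = -¼)
U(x) = -¼ - x
(-65 + U(V(-4)))² = (-65 + (-¼ - 1*1))² = (-65 + (-¼ - 1))² = (-65 - 5/4)² = (-265/4)² = 70225/16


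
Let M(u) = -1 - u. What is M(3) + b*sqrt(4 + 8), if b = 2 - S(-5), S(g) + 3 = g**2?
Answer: -4 - 40*sqrt(3) ≈ -73.282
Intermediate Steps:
S(g) = -3 + g**2
b = -20 (b = 2 - (-3 + (-5)**2) = 2 - (-3 + 25) = 2 - 1*22 = 2 - 22 = -20)
M(3) + b*sqrt(4 + 8) = (-1 - 1*3) - 20*sqrt(4 + 8) = (-1 - 3) - 40*sqrt(3) = -4 - 40*sqrt(3)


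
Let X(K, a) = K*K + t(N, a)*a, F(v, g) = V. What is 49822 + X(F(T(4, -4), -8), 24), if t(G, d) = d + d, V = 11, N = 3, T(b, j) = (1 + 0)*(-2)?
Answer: 51095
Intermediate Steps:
T(b, j) = -2 (T(b, j) = 1*(-2) = -2)
F(v, g) = 11
t(G, d) = 2*d
X(K, a) = K² + 2*a² (X(K, a) = K*K + (2*a)*a = K² + 2*a²)
49822 + X(F(T(4, -4), -8), 24) = 49822 + (11² + 2*24²) = 49822 + (121 + 2*576) = 49822 + (121 + 1152) = 49822 + 1273 = 51095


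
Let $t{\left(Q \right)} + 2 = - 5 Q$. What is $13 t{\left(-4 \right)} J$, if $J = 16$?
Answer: $3744$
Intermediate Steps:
$t{\left(Q \right)} = -2 - 5 Q$
$13 t{\left(-4 \right)} J = 13 \left(-2 - -20\right) 16 = 13 \left(-2 + 20\right) 16 = 13 \cdot 18 \cdot 16 = 234 \cdot 16 = 3744$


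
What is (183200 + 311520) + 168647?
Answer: 663367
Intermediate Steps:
(183200 + 311520) + 168647 = 494720 + 168647 = 663367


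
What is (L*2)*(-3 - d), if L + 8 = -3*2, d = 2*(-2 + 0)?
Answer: -28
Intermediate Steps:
d = -4 (d = 2*(-2) = -4)
L = -14 (L = -8 - 3*2 = -8 - 6 = -14)
(L*2)*(-3 - d) = (-14*2)*(-3 - 1*(-4)) = -28*(-3 + 4) = -28*1 = -28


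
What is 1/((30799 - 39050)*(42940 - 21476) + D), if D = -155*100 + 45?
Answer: -1/177114919 ≈ -5.6461e-9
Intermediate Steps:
D = -15455 (D = -15500 + 45 = -15455)
1/((30799 - 39050)*(42940 - 21476) + D) = 1/((30799 - 39050)*(42940 - 21476) - 15455) = 1/(-8251*21464 - 15455) = 1/(-177099464 - 15455) = 1/(-177114919) = -1/177114919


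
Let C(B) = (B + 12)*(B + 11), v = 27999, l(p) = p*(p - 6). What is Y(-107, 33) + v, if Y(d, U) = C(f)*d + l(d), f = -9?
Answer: 39448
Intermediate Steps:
l(p) = p*(-6 + p)
C(B) = (11 + B)*(12 + B) (C(B) = (12 + B)*(11 + B) = (11 + B)*(12 + B))
Y(d, U) = 6*d + d*(-6 + d) (Y(d, U) = (132 + (-9)**2 + 23*(-9))*d + d*(-6 + d) = (132 + 81 - 207)*d + d*(-6 + d) = 6*d + d*(-6 + d))
Y(-107, 33) + v = (-107)**2 + 27999 = 11449 + 27999 = 39448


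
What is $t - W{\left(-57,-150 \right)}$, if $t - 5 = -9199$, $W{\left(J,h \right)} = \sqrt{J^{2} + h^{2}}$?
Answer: $-9194 - 3 \sqrt{2861} \approx -9354.5$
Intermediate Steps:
$t = -9194$ ($t = 5 - 9199 = -9194$)
$t - W{\left(-57,-150 \right)} = -9194 - \sqrt{\left(-57\right)^{2} + \left(-150\right)^{2}} = -9194 - \sqrt{3249 + 22500} = -9194 - \sqrt{25749} = -9194 - 3 \sqrt{2861}$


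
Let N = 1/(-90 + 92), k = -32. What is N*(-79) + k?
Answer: -143/2 ≈ -71.500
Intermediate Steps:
N = ½ (N = 1/2 = ½ ≈ 0.50000)
N*(-79) + k = (½)*(-79) - 32 = -79/2 - 32 = -143/2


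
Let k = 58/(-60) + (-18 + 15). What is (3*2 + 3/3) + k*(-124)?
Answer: 7483/15 ≈ 498.87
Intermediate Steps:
k = -119/30 (k = 58*(-1/60) - 3 = -29/30 - 3 = -119/30 ≈ -3.9667)
(3*2 + 3/3) + k*(-124) = (3*2 + 3/3) - 119/30*(-124) = (6 + 3*(⅓)) + 7378/15 = (6 + 1) + 7378/15 = 7 + 7378/15 = 7483/15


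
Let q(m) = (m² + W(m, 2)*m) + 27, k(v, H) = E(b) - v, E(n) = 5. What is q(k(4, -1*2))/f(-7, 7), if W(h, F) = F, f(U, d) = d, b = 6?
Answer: 30/7 ≈ 4.2857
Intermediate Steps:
k(v, H) = 5 - v
q(m) = 27 + m² + 2*m (q(m) = (m² + 2*m) + 27 = 27 + m² + 2*m)
q(k(4, -1*2))/f(-7, 7) = (27 + (5 - 1*4)² + 2*(5 - 1*4))/7 = (27 + (5 - 4)² + 2*(5 - 4))*(⅐) = (27 + 1² + 2*1)*(⅐) = (27 + 1 + 2)*(⅐) = 30*(⅐) = 30/7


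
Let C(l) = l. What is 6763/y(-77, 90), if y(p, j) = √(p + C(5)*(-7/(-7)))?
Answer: -6763*I*√2/12 ≈ -797.03*I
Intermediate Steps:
y(p, j) = √(5 + p) (y(p, j) = √(p + 5*(-7/(-7))) = √(p + 5*(-7*(-⅐))) = √(p + 5*1) = √(p + 5) = √(5 + p))
6763/y(-77, 90) = 6763/(√(5 - 77)) = 6763/(√(-72)) = 6763/((6*I*√2)) = 6763*(-I*√2/12) = -6763*I*√2/12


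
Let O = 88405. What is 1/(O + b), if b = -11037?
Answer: 1/77368 ≈ 1.2925e-5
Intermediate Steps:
1/(O + b) = 1/(88405 - 11037) = 1/77368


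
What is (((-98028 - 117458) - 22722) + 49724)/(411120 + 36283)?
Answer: -188484/447403 ≈ -0.42128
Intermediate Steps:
(((-98028 - 117458) - 22722) + 49724)/(411120 + 36283) = ((-215486 - 22722) + 49724)/447403 = (-238208 + 49724)*(1/447403) = -188484*1/447403 = -188484/447403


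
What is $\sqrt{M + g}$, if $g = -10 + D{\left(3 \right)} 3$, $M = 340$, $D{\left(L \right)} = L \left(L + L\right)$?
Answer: $8 \sqrt{6} \approx 19.596$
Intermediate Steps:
$D{\left(L \right)} = 2 L^{2}$ ($D{\left(L \right)} = L 2 L = 2 L^{2}$)
$g = 44$ ($g = -10 + 2 \cdot 3^{2} \cdot 3 = -10 + 2 \cdot 9 \cdot 3 = -10 + 18 \cdot 3 = -10 + 54 = 44$)
$\sqrt{M + g} = \sqrt{340 + 44} = \sqrt{384} = 8 \sqrt{6}$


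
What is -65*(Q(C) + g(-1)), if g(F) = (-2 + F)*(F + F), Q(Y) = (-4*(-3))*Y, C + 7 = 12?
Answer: -4290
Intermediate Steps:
C = 5 (C = -7 + 12 = 5)
Q(Y) = 12*Y
g(F) = 2*F*(-2 + F) (g(F) = (-2 + F)*(2*F) = 2*F*(-2 + F))
-65*(Q(C) + g(-1)) = -65*(12*5 + 2*(-1)*(-2 - 1)) = -65*(60 + 2*(-1)*(-3)) = -65*(60 + 6) = -65*66 = -4290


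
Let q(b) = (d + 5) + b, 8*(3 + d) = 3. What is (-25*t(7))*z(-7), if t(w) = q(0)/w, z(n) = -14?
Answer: 475/4 ≈ 118.75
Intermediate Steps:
d = -21/8 (d = -3 + (1/8)*3 = -3 + 3/8 = -21/8 ≈ -2.6250)
q(b) = 19/8 + b (q(b) = (-21/8 + 5) + b = 19/8 + b)
t(w) = 19/(8*w) (t(w) = (19/8 + 0)/w = 19/(8*w))
(-25*t(7))*z(-7) = -475/(8*7)*(-14) = -25*19/56*(-14) = -475/56*(-14) = 475/4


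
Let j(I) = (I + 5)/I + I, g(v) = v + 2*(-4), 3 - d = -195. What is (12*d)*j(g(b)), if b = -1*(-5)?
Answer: -8712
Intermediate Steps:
d = 198 (d = 3 - 1*(-195) = 3 + 195 = 198)
b = 5
g(v) = -8 + v (g(v) = v - 8 = -8 + v)
j(I) = I + (5 + I)/I (j(I) = (5 + I)/I + I = I + (5 + I)/I)
(12*d)*j(g(b)) = (12*198)*(1 + (-8 + 5) + 5/(-8 + 5)) = 2376*(1 - 3 + 5/(-3)) = 2376*(1 - 3 + 5*(-⅓)) = 2376*(1 - 3 - 5/3) = 2376*(-11/3) = -8712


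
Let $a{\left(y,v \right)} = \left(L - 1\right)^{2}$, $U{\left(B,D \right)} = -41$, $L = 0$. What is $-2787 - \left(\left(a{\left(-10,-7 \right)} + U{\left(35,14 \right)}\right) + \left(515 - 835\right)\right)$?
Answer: $-2427$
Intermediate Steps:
$a{\left(y,v \right)} = 1$ ($a{\left(y,v \right)} = \left(0 - 1\right)^{2} = \left(-1\right)^{2} = 1$)
$-2787 - \left(\left(a{\left(-10,-7 \right)} + U{\left(35,14 \right)}\right) + \left(515 - 835\right)\right) = -2787 - \left(\left(1 - 41\right) + \left(515 - 835\right)\right) = -2787 - \left(-40 - 320\right) = -2787 - -360 = -2787 + 360 = -2427$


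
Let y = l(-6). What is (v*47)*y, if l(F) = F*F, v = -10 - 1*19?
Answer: -49068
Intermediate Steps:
v = -29 (v = -10 - 19 = -29)
l(F) = F²
y = 36 (y = (-6)² = 36)
(v*47)*y = -29*47*36 = -1363*36 = -49068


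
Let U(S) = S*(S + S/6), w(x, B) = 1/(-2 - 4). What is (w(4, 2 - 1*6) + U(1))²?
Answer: 1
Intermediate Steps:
w(x, B) = -⅙ (w(x, B) = 1/(-6) = -⅙)
U(S) = 7*S²/6 (U(S) = S*(S + S*(⅙)) = S*(S + S/6) = S*(7*S/6) = 7*S²/6)
(w(4, 2 - 1*6) + U(1))² = (-⅙ + (7/6)*1²)² = (-⅙ + (7/6)*1)² = (-⅙ + 7/6)² = 1² = 1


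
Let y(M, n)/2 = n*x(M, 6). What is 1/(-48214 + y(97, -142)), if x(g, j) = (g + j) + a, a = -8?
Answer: -1/75194 ≈ -1.3299e-5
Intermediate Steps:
x(g, j) = -8 + g + j (x(g, j) = (g + j) - 8 = -8 + g + j)
y(M, n) = 2*n*(-2 + M) (y(M, n) = 2*(n*(-8 + M + 6)) = 2*(n*(-2 + M)) = 2*n*(-2 + M))
1/(-48214 + y(97, -142)) = 1/(-48214 + 2*(-142)*(-2 + 97)) = 1/(-48214 + 2*(-142)*95) = 1/(-48214 - 26980) = 1/(-75194) = -1/75194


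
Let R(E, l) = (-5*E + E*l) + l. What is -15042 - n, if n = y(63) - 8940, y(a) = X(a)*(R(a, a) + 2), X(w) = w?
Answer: -240399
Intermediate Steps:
R(E, l) = l - 5*E + E*l
y(a) = a*(2 + a**2 - 4*a) (y(a) = a*((a - 5*a + a*a) + 2) = a*((a - 5*a + a**2) + 2) = a*((a**2 - 4*a) + 2) = a*(2 + a**2 - 4*a))
n = 225357 (n = 63*(2 + 63**2 - 4*63) - 8940 = 63*(2 + 3969 - 252) - 8940 = 63*3719 - 8940 = 234297 - 8940 = 225357)
-15042 - n = -15042 - 1*225357 = -15042 - 225357 = -240399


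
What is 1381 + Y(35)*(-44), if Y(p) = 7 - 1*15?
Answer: 1733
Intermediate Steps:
Y(p) = -8 (Y(p) = 7 - 15 = -8)
1381 + Y(35)*(-44) = 1381 - 8*(-44) = 1381 + 352 = 1733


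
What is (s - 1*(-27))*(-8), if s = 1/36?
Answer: -1946/9 ≈ -216.22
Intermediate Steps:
s = 1/36 ≈ 0.027778
(s - 1*(-27))*(-8) = (1/36 - 1*(-27))*(-8) = (1/36 + 27)*(-8) = (973/36)*(-8) = -1946/9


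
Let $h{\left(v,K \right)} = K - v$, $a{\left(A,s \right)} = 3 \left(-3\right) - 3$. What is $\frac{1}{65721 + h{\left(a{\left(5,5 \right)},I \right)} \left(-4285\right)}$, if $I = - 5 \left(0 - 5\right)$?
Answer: $- \frac{1}{92824} \approx -1.0773 \cdot 10^{-5}$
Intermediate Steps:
$a{\left(A,s \right)} = -12$ ($a{\left(A,s \right)} = -9 - 3 = -12$)
$I = 25$ ($I = \left(-5\right) \left(-5\right) = 25$)
$\frac{1}{65721 + h{\left(a{\left(5,5 \right)},I \right)} \left(-4285\right)} = \frac{1}{65721 + \left(25 - -12\right) \left(-4285\right)} = \frac{1}{65721 + \left(25 + 12\right) \left(-4285\right)} = \frac{1}{65721 + 37 \left(-4285\right)} = \frac{1}{65721 - 158545} = \frac{1}{-92824} = - \frac{1}{92824}$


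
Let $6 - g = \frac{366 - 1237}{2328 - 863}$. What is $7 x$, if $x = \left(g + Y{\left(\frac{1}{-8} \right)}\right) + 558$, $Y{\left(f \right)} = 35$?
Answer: $\frac{6148842}{1465} \approx 4197.2$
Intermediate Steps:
$g = \frac{9661}{1465}$ ($g = 6 - \frac{366 - 1237}{2328 - 863} = 6 - - \frac{871}{1465} = 6 + \frac{871}{1465} = \frac{9661}{1465} \approx 6.5945$)
$x = \frac{878406}{1465}$ ($x = \left(\frac{9661}{1465} + 35\right) + 558 = \frac{60936}{1465} + 558 = \frac{878406}{1465} \approx 599.59$)
$7 x = 7 \cdot \frac{878406}{1465} = \frac{6148842}{1465}$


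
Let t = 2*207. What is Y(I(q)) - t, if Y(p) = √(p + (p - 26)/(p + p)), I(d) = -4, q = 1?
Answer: -414 + I/2 ≈ -414.0 + 0.5*I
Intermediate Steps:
t = 414
Y(p) = √(p + (-26 + p)/(2*p)) (Y(p) = √(p + (-26 + p)/((2*p))) = √(p + (-26 + p)*(1/(2*p))) = √(p + (-26 + p)/(2*p)))
Y(I(q)) - t = √(2 - 52/(-4) + 4*(-4))/2 - 1*414 = √(2 - 52*(-¼) - 16)/2 - 414 = √(2 + 13 - 16)/2 - 414 = √(-1)/2 - 414 = I/2 - 414 = -414 + I/2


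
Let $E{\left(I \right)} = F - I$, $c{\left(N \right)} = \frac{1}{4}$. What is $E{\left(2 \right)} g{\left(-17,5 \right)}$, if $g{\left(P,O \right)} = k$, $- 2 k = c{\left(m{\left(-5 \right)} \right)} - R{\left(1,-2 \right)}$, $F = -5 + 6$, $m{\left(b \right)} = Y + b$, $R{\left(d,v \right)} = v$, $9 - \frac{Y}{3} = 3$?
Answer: $\frac{9}{8} \approx 1.125$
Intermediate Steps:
$Y = 18$ ($Y = 27 - 9 = 18$)
$m{\left(b \right)} = 18 + b$
$c{\left(N \right)} = \frac{1}{4}$
$F = 1$
$k = - \frac{9}{8}$ ($k = - \frac{\frac{1}{4} - -2}{2} = - \frac{\frac{1}{4} + 2}{2} = \left(- \frac{1}{2}\right) \frac{9}{4} = - \frac{9}{8} \approx -1.125$)
$E{\left(I \right)} = 1 - I$
$g{\left(P,O \right)} = - \frac{9}{8}$
$E{\left(2 \right)} g{\left(-17,5 \right)} = \left(1 - 2\right) \left(- \frac{9}{8}\right) = \left(-1\right) \left(- \frac{9}{8}\right) = \frac{9}{8}$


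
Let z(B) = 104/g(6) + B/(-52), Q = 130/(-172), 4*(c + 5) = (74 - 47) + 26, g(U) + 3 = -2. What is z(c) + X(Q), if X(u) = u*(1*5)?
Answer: -1106271/44720 ≈ -24.738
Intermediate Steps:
g(U) = -5 (g(U) = -3 - 2 = -5)
c = 33/4 (c = -5 + ((74 - 47) + 26)/4 = -5 + (27 + 26)/4 = -5 + (¼)*53 = -5 + 53/4 = 33/4 ≈ 8.2500)
Q = -65/86 (Q = 130*(-1/172) = -65/86 ≈ -0.75581)
z(B) = -104/5 - B/52 (z(B) = 104/(-5) + B/(-52) = 104*(-⅕) + B*(-1/52) = -104/5 - B/52)
X(u) = 5*u (X(u) = u*5 = 5*u)
z(c) + X(Q) = (-104/5 - 1/52*33/4) + 5*(-65/86) = (-104/5 - 33/208) - 325/86 = -21797/1040 - 325/86 = -1106271/44720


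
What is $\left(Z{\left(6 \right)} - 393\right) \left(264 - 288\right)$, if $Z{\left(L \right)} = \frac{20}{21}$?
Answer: $\frac{65864}{7} \approx 9409.1$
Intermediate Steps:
$Z{\left(L \right)} = \frac{20}{21}$ ($Z{\left(L \right)} = 20 \cdot \frac{1}{21} = \frac{20}{21}$)
$\left(Z{\left(6 \right)} - 393\right) \left(264 - 288\right) = \left(\frac{20}{21} - 393\right) \left(264 - 288\right) = \left(- \frac{8233}{21}\right) \left(-24\right) = \frac{65864}{7}$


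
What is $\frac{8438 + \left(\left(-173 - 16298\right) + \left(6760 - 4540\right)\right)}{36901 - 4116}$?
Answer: $- \frac{5813}{32785} \approx -0.17731$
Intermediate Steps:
$\frac{8438 + \left(\left(-173 - 16298\right) + \left(6760 - 4540\right)\right)}{36901 - 4116} = \frac{8438 + \left(-16471 + 2220\right)}{32785} = \left(8438 - 14251\right) \frac{1}{32785} = \left(-5813\right) \frac{1}{32785} = - \frac{5813}{32785}$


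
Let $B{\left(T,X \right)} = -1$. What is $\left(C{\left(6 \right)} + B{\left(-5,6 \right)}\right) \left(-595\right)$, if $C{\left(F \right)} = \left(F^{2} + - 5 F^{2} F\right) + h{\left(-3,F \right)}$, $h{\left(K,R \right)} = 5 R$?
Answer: $603925$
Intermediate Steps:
$C{\left(F \right)} = F^{2} - 5 F^{3} + 5 F$ ($C{\left(F \right)} = \left(F^{2} + - 5 F^{2} F\right) + 5 F = \left(F^{2} - 5 F^{3}\right) + 5 F = F^{2} - 5 F^{3} + 5 F$)
$\left(C{\left(6 \right)} + B{\left(-5,6 \right)}\right) \left(-595\right) = \left(6 \left(5 + 6 - 5 \cdot 6^{2}\right) - 1\right) \left(-595\right) = \left(6 \left(5 + 6 - 180\right) - 1\right) \left(-595\right) = \left(6 \left(-169\right) - 1\right) \left(-595\right) = \left(-1014 - 1\right) \left(-595\right) = \left(-1015\right) \left(-595\right) = 603925$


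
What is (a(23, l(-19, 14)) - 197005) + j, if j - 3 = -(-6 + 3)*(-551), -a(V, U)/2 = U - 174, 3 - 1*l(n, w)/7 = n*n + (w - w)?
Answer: -193295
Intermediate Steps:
l(n, w) = 21 - 7*n² (l(n, w) = 21 - 7*(n*n + (w - w)) = 21 - 7*(n² + 0) = 21 - 7*n²)
a(V, U) = 348 - 2*U (a(V, U) = -2*(U - 174) = -2*(-174 + U) = 348 - 2*U)
j = -1650 (j = 3 - (-6 + 3)*(-551) = 3 - 1*(-3)*(-551) = 3 + 3*(-551) = 3 - 1653 = -1650)
(a(23, l(-19, 14)) - 197005) + j = ((348 - 2*(21 - 7*(-19)²)) - 197005) - 1650 = ((348 - 2*(21 - 7*361)) - 197005) - 1650 = ((348 - 2*(21 - 2527)) - 197005) - 1650 = ((348 - 2*(-2506)) - 197005) - 1650 = ((348 + 5012) - 197005) - 1650 = (5360 - 197005) - 1650 = -191645 - 1650 = -193295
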